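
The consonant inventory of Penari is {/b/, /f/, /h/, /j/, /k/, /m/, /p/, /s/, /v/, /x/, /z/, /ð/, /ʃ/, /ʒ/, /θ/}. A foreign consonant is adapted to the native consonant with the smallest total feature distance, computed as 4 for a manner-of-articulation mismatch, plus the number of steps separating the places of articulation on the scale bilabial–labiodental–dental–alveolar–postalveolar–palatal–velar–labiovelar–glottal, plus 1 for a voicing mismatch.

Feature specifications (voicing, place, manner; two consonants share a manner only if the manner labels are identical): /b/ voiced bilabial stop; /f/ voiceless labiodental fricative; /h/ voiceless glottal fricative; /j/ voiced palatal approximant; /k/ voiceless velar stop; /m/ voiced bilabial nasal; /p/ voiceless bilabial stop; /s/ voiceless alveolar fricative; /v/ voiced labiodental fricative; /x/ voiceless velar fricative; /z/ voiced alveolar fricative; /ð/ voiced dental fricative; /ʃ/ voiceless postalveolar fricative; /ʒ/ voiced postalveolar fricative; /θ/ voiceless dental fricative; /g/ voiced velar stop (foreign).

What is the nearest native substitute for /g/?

/k/ is closest: same manner (stop), place distance 0 (velar→velar), voicing differs (+1); total 1. Next closest is /j/ at distance 5.

k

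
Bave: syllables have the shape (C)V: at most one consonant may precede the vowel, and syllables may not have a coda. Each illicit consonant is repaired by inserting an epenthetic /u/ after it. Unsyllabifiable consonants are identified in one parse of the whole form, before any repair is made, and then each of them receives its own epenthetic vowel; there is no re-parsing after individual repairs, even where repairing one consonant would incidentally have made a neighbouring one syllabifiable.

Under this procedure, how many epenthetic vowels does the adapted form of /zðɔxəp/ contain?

The unsyllabifiable consonants are /z/, /p/; each receives one epenthetic vowel.

2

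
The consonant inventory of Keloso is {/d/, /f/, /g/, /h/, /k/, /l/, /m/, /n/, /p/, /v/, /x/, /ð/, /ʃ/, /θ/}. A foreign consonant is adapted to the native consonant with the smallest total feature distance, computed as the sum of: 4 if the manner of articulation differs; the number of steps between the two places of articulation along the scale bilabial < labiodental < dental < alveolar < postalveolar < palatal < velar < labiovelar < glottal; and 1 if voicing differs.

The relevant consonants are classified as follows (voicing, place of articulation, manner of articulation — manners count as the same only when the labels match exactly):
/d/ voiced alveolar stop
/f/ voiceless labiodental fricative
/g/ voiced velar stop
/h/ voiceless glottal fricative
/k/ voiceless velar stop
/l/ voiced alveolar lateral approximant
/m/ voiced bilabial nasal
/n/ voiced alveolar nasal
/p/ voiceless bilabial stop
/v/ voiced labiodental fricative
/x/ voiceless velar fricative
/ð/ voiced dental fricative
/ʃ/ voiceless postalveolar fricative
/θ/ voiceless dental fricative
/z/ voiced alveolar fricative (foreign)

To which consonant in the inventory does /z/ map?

ð

/ð/ is closest: same manner (fricative), place distance 1 (alveolar→dental), same voicing; total 1. Next closest is /v/ at distance 2.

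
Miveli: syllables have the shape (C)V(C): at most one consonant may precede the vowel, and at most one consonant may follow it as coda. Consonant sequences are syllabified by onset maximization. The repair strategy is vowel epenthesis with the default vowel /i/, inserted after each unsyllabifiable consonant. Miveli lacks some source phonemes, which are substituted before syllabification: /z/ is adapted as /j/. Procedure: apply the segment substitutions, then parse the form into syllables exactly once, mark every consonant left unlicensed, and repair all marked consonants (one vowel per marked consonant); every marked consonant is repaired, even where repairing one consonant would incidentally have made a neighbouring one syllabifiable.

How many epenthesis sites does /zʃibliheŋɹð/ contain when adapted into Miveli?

3

After substitution the input is /jʃibliheŋɹð/.
The unsyllabifiable consonants are /j/, /ɹ/, /ð/; each receives one epenthetic vowel.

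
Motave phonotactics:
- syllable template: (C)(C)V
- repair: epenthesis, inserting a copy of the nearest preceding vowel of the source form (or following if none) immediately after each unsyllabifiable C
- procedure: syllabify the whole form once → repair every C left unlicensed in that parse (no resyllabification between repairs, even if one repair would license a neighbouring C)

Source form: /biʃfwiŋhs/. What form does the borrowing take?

biʃifwiŋihisi

Under (C)(C)V, the unsyllabifiable consonants are /ʃ/, /ŋ/, /h/, /s/ (no codas are permitted; onsets may contain at most 2 consonants).
Each unlicensed consonant becomes the onset of a new syllable: /ʃ/ → /ʃi/, /ŋ/ → /ŋi/, /h/ → /hi/, /s/ → /si/.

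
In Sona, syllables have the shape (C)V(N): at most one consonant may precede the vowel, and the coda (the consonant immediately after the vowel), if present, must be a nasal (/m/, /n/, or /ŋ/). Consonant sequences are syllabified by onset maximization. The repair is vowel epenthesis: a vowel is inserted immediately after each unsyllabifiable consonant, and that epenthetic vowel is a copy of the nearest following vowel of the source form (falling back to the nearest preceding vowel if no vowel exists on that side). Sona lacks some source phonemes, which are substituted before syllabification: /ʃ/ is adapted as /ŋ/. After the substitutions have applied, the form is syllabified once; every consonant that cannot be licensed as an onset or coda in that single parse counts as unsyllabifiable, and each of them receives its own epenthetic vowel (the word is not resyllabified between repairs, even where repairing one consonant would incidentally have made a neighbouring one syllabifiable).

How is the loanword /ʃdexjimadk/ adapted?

Substitution: /ʃ/ → /ŋ/, giving /ŋdexjimadk/.
The consonants /ŋ/, /x/, /d/, /k/ cannot be parsed into a legal (C)V(N) syllable (only a nasal (/m/, /n/, or /ŋ/) is licensed in coda position; onsets are limited to one consonant).
Each unlicensed consonant becomes the onset of a new syllable: /ŋ/ → /ŋe/, /x/ → /xi/, /d/ → /da/, /k/ → /ka/.

ŋedexijimadaka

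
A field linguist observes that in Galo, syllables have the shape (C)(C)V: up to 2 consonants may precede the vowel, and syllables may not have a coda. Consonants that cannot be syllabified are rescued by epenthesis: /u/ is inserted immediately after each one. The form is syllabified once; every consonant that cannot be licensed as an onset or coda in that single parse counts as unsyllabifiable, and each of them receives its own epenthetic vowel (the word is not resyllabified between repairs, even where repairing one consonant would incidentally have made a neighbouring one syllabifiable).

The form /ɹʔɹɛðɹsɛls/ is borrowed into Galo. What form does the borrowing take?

Syllabifying with onset maximization leaves /ɹ/, /ð/, /l/, /s/ stranded (no codas are permitted; onsets may contain at most 2 consonants).
Epenthesis after each stranded consonant: /ɹ/ → /ɹu/, /ð/ → /ðu/, /l/ → /lu/, /s/ → /su/.

ɹuʔɹɛðuɹsɛlusu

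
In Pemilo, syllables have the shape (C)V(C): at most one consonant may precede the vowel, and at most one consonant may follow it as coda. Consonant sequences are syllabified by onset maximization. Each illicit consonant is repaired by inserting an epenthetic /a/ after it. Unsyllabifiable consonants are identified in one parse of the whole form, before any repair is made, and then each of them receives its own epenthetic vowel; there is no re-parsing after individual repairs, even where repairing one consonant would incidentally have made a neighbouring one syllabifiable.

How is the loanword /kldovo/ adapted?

Under (C)V(C), the unsyllabifiable consonants are /k/, /l/ (at most one coda consonant is licensed; onsets are limited to one consonant).
Inserting the epenthetic vowel yields /k/ → /ka/, /l/ → /la/.

kaladovo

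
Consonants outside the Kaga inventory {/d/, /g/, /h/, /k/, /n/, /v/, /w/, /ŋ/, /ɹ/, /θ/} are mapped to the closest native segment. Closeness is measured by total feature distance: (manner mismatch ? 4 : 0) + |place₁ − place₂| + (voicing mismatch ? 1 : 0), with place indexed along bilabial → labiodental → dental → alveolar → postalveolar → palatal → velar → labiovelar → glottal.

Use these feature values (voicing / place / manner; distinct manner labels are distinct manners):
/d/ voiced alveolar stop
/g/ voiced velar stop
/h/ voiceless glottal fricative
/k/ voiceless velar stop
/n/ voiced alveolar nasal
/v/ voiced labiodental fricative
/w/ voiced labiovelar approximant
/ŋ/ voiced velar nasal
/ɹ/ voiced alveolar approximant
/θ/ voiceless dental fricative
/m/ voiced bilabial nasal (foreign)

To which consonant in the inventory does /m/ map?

n

/n/ is closest: same manner (nasal), place distance 3 (bilabial→alveolar), same voicing; total 3. Next closest is /v/ at distance 5.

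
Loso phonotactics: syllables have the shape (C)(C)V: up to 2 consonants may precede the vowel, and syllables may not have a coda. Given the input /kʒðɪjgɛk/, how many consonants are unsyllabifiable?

Under (C)(C)V, the unsyllabifiable consonants are /k/, /k/ (no codas are permitted; onsets may contain at most 2 consonants).

2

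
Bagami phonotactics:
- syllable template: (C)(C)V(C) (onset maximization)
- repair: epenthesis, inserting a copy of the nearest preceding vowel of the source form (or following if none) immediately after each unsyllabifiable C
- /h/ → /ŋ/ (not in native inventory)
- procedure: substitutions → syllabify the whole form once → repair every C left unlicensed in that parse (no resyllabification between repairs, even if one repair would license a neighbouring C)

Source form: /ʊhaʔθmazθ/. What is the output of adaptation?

ʊŋaʔθmazθa

Substitution: /h/ → /ŋ/, giving /ʊŋaʔθmazθ/.
The consonants /θ/ cannot be parsed into a legal (C)(C)V(C) syllable (at most one coda consonant is licensed; onsets may contain at most 2 consonants).
Inserting the epenthetic vowel yields /θ/ → /θa/.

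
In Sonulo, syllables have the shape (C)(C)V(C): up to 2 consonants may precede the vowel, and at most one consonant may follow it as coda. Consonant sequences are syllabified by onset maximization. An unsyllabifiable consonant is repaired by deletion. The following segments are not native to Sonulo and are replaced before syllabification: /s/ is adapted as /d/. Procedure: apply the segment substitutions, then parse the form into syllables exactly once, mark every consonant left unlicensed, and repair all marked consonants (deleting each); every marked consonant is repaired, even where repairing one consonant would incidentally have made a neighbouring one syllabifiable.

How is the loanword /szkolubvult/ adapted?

Substitution: /s/ → /d/, giving /dzkolubvult/.
Under (C)(C)V(C), the unsyllabifiable consonants are /d/, /t/ (at most one coda consonant is licensed; onsets may contain at most 2 consonants).
Deletion applies to /d/, /t/.

zkolubvul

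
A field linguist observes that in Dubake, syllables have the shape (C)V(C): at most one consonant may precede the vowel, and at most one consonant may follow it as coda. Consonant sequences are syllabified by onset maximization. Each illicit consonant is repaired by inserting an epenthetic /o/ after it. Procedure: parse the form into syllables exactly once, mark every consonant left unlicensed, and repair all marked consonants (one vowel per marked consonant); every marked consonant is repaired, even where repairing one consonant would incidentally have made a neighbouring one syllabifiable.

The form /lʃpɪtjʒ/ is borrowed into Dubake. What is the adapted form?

loʃopɪtjoʒo

Under (C)V(C), the unsyllabifiable consonants are /l/, /ʃ/, /j/, /ʒ/ (at most one coda consonant is licensed; onsets are limited to one consonant).
Inserting the epenthetic vowel yields /l/ → /lo/, /ʃ/ → /ʃo/, /j/ → /jo/, /ʒ/ → /ʒo/.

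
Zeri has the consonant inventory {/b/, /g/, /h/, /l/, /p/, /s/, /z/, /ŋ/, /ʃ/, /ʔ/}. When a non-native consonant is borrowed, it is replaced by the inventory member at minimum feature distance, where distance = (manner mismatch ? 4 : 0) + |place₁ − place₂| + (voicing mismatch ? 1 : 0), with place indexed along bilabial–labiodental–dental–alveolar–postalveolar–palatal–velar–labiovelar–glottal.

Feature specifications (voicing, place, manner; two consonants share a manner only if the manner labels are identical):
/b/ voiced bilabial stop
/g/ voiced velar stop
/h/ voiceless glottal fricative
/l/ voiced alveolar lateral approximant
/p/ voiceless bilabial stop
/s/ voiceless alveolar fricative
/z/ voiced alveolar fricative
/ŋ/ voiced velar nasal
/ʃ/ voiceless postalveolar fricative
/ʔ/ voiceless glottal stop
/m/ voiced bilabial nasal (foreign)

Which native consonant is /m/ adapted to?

/b/ is closest: manner differs (nasal→stop, +4), place distance 0 (bilabial→bilabial), same voicing; total 4. Next closest is /p/ at distance 5.

b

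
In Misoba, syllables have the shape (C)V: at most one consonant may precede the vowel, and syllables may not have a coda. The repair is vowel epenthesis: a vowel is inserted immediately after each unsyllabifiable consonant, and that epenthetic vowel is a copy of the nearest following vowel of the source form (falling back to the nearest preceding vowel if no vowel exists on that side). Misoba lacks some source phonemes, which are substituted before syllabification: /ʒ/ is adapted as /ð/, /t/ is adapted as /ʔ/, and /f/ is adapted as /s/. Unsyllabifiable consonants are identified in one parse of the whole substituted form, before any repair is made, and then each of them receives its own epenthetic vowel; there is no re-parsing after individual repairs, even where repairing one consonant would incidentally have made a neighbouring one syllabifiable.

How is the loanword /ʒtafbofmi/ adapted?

Substitution: /ʒ/ → /ð/, /t/ → /ʔ/, /f/ → /s/, giving /ðʔasbosmi/.
Syllabifying with onset maximization leaves /ð/, /s/, /s/ stranded (no codas are permitted; onsets are limited to one consonant).
Each unlicensed consonant becomes the onset of a new syllable: /ð/ → /ða/, /s/ → /so/, /s/ → /si/.

ðaʔasobosimi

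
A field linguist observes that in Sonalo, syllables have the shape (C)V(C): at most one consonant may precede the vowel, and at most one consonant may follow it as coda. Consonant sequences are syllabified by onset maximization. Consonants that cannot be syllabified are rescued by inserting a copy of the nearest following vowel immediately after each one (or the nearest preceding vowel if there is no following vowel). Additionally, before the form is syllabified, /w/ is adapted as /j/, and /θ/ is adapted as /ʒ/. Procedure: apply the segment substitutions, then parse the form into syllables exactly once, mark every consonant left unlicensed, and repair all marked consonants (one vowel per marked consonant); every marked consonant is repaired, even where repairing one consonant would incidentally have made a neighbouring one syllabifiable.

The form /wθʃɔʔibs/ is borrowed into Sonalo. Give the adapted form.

Substitution: /w/ → /j/, /θ/ → /ʒ/, giving /jʒʃɔʔibs/.
Under (C)V(C), the unsyllabifiable consonants are /j/, /ʒ/, /s/ (at most one coda consonant is licensed; onsets are limited to one consonant).
Epenthesis after each stranded consonant: /j/ → /jɔ/, /ʒ/ → /ʒɔ/, /s/ → /si/.

jɔʒɔʃɔʔibsi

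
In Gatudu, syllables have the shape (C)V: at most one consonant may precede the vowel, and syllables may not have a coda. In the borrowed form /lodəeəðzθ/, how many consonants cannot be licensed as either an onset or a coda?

Under (C)V, the unsyllabifiable consonants are /ð/, /z/, /θ/ (no codas are permitted; onsets are limited to one consonant).

3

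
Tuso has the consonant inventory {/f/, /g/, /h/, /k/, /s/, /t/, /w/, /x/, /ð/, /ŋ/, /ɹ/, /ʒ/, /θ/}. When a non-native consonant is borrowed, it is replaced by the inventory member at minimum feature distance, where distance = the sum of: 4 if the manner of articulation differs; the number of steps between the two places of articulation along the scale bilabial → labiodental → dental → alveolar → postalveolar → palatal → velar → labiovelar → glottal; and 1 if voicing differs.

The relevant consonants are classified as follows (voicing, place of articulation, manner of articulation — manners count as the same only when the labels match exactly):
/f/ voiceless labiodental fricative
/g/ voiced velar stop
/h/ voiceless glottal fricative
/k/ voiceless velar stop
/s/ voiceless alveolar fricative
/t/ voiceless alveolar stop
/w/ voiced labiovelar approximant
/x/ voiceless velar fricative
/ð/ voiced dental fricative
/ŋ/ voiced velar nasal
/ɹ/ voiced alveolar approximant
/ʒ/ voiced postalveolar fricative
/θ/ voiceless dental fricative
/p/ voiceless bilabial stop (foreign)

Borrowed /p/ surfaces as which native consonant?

t

/t/ is closest: same manner (stop), place distance 3 (bilabial→alveolar), same voicing; total 3. Next closest is /f/ at distance 5.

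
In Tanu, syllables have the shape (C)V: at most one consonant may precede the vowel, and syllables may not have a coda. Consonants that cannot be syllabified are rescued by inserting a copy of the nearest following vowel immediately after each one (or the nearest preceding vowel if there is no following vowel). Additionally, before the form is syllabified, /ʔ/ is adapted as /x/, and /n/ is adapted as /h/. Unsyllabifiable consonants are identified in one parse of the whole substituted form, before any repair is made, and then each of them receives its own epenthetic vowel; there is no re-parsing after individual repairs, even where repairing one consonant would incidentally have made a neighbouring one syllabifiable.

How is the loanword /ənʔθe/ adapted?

Substitution: /n/ → /h/, /ʔ/ → /x/, giving /əhxθe/.
The consonants /h/, /x/ cannot be parsed into a legal (C)V syllable (no codas are permitted; onsets are limited to one consonant).
Epenthesis after each stranded consonant: /h/ → /he/, /x/ → /xe/.

əhexeθe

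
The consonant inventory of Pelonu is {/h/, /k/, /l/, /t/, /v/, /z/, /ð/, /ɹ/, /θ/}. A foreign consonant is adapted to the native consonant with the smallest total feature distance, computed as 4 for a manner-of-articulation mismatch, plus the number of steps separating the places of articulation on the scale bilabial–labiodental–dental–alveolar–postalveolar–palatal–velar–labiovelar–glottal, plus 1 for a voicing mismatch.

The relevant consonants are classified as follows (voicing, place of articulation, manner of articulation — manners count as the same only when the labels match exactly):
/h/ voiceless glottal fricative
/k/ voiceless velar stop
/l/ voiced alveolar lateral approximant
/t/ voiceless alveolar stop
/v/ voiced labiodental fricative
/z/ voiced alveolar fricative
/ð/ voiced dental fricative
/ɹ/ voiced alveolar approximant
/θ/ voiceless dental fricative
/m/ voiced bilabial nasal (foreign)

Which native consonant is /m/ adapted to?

v

/v/ is closest: manner differs (nasal→fricative, +4), place distance 1 (bilabial→labiodental), same voicing; total 5. Next closest is /ð/ at distance 6.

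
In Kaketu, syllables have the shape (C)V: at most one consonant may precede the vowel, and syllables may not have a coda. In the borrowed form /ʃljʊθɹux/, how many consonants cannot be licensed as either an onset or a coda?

Under (C)V, the unsyllabifiable consonants are /ʃ/, /l/, /θ/, /x/ (no codas are permitted; onsets are limited to one consonant).

4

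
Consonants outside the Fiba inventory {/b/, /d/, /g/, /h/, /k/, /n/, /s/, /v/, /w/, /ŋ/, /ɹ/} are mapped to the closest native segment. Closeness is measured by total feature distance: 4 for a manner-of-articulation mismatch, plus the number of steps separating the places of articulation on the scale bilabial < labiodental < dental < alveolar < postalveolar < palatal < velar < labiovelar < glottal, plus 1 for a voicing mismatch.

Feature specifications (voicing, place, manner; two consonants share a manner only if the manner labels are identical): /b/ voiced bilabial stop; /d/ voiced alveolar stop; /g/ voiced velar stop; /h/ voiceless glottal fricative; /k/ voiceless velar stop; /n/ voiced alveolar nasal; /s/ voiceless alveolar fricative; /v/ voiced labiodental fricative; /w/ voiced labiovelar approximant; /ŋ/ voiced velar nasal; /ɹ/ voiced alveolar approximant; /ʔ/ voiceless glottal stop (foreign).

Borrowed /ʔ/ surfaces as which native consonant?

k

/k/ is closest: same manner (stop), place distance 2 (glottal→velar), same voicing; total 2. Next closest is /g/ at distance 3.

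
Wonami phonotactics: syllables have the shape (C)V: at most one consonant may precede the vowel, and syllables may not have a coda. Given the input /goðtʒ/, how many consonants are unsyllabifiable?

Under (C)V, the unsyllabifiable consonants are /ð/, /t/, /ʒ/ (no codas are permitted; onsets are limited to one consonant).

3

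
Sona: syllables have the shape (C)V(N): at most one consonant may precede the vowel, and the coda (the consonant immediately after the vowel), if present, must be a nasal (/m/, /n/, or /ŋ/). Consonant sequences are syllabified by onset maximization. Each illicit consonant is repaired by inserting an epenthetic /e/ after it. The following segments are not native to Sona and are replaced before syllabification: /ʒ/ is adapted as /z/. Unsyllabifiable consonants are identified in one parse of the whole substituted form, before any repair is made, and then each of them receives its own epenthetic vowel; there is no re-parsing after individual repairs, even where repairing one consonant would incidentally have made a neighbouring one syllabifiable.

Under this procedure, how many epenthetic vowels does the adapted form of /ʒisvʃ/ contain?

3

After substitution the input is /zisvʃ/.
The unsyllabifiable consonants are /s/, /v/, /ʃ/; each receives one epenthetic vowel.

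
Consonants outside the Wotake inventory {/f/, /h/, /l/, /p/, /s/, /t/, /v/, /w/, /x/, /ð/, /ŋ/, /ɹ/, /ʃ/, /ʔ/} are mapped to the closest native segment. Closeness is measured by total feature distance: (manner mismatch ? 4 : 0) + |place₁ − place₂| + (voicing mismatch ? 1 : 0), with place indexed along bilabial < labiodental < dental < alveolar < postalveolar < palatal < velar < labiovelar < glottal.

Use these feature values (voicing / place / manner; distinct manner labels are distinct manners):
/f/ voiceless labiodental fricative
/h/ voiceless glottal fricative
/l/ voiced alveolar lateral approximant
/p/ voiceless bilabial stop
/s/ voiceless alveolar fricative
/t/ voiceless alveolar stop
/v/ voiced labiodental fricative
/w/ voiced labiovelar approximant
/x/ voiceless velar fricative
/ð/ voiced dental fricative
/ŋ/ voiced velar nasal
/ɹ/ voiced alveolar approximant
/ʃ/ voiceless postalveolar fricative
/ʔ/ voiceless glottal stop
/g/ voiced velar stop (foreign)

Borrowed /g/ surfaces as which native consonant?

ʔ

/ʔ/ is closest: same manner (stop), place distance 2 (velar→glottal), voicing differs (+1); total 3. Next closest is /t/ at distance 4.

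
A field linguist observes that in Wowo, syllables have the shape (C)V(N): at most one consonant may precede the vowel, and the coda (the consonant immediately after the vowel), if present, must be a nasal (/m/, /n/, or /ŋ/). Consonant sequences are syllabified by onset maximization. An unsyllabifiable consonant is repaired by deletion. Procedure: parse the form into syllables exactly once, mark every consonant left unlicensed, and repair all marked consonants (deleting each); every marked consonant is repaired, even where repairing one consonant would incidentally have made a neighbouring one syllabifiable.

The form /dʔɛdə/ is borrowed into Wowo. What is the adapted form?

ʔɛdə

Syllabifying with onset maximization leaves /d/ stranded (only a nasal (/m/, /n/, or /ŋ/) is licensed in coda position; onsets are limited to one consonant).
Deleting the stranded consonants removes /d/.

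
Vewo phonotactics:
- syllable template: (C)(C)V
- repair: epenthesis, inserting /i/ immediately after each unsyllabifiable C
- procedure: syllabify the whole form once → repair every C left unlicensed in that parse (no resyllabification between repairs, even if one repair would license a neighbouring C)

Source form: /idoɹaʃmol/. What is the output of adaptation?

Under (C)(C)V, the unsyllabifiable consonants are /l/ (no codas are permitted; onsets may contain at most 2 consonants).
Epenthesis after each stranded consonant: /l/ → /li/.

idoɹaʃmoli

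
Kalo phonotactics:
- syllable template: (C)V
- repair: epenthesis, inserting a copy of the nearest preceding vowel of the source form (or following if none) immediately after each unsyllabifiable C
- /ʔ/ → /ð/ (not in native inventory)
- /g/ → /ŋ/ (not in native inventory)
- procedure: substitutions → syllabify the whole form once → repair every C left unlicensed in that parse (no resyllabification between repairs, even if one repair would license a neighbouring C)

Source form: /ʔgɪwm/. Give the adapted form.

ðɪŋɪwɪmɪ

Substitution: /ʔ/ → /ð/, /g/ → /ŋ/, giving /ðŋɪwm/.
Under (C)V, the unsyllabifiable consonants are /ð/, /w/, /m/ (no codas are permitted; onsets are limited to one consonant).
Epenthesis after each stranded consonant: /ð/ → /ðɪ/, /w/ → /wɪ/, /m/ → /mɪ/.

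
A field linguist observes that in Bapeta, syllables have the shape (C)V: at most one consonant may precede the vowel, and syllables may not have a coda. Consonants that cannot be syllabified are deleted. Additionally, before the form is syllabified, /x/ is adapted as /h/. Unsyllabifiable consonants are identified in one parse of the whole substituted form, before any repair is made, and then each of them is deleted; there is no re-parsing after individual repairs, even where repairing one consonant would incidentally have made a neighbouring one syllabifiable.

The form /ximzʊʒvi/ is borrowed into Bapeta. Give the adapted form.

hizʊvi

Substitution: /x/ → /h/, giving /himzʊʒvi/.
Under (C)V, the unsyllabifiable consonants are /m/, /ʒ/ (no codas are permitted; onsets are limited to one consonant).
Deleting the stranded consonants removes /m/, /ʒ/.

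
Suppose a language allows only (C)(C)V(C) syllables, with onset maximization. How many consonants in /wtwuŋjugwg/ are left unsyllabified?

Syllabifying with onset maximization leaves /w/, /w/, /g/ stranded (at most one coda consonant is licensed; onsets may contain at most 2 consonants).

3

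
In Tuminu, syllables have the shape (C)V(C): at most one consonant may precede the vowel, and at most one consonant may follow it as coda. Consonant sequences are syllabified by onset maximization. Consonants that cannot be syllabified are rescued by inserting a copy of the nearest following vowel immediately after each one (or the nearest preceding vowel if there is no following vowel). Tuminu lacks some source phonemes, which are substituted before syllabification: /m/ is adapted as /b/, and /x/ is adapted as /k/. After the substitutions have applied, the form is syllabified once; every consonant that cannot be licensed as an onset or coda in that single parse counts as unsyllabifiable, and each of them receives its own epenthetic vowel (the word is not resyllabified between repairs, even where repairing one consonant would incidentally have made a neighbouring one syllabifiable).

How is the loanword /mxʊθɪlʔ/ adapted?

bʊkʊθɪlʔɪ

Substitution: /m/ → /b/, /x/ → /k/, giving /bkʊθɪlʔ/.
Under (C)V(C), the unsyllabifiable consonants are /b/, /ʔ/ (at most one coda consonant is licensed; onsets are limited to one consonant).
Each unlicensed consonant becomes the onset of a new syllable: /b/ → /bʊ/, /ʔ/ → /ʔɪ/.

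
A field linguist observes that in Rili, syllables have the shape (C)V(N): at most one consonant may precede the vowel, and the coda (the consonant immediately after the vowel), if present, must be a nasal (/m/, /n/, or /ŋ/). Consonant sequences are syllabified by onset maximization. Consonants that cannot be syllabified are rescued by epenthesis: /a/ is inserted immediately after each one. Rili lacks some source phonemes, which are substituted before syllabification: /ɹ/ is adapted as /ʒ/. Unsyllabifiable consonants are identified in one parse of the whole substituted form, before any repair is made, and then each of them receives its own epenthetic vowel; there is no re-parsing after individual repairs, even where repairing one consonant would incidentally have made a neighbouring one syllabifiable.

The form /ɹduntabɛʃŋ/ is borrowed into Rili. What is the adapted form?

Substitution: /ɹ/ → /ʒ/, giving /ʒduntabɛʃŋ/.
The consonants /ʒ/, /ʃ/, /ŋ/ cannot be parsed into a legal (C)V(N) syllable (only a nasal (/m/, /n/, or /ŋ/) is licensed in coda position; onsets are limited to one consonant).
Epenthesis after each stranded consonant: /ʒ/ → /ʒa/, /ʃ/ → /ʃa/, /ŋ/ → /ŋa/.

ʒaduntabɛʃaŋa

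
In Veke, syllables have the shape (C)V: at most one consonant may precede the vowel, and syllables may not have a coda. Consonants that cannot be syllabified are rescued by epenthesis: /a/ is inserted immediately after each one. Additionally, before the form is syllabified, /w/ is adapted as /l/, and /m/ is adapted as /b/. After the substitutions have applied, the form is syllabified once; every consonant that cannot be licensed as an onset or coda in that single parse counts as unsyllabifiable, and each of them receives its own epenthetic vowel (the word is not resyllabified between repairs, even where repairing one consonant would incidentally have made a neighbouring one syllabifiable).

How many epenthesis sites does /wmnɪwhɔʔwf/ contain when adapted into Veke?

6

After substitution the input is /lbnɪlhɔʔlf/.
The unsyllabifiable consonants are /l/, /b/, /l/, /ʔ/, /l/, /f/; each receives one epenthetic vowel.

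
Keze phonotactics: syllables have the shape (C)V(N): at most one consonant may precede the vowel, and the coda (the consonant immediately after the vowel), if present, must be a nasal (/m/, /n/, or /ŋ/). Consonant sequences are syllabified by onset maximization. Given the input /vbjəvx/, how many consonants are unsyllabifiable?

The consonants /v/, /b/, /v/, /x/ cannot be parsed into a legal (C)V(N) syllable (only a nasal (/m/, /n/, or /ŋ/) is licensed in coda position; onsets are limited to one consonant).

4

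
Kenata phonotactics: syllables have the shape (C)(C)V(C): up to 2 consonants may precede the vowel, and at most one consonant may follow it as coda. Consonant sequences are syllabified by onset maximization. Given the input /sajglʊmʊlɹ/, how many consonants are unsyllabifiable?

1

The consonants /ɹ/ cannot be parsed into a legal (C)(C)V(C) syllable (at most one coda consonant is licensed; onsets may contain at most 2 consonants).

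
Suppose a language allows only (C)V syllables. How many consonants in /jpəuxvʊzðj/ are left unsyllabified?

The consonants /j/, /x/, /z/, /ð/, /j/ cannot be parsed into a legal (C)V syllable (no codas are permitted; onsets are limited to one consonant).

5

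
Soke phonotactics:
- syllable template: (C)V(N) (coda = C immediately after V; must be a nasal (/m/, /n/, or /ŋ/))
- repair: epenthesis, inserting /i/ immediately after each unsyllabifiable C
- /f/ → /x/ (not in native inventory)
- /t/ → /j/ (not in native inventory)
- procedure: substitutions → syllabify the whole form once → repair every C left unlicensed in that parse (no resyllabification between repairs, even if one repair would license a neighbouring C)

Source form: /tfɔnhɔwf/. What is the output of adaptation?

Substitution: /t/ → /j/, /f/ → /x/, giving /jxɔnhɔwx/.
Under (C)V(N), the unsyllabifiable consonants are /j/, /w/, /x/ (only a nasal (/m/, /n/, or /ŋ/) is licensed in coda position; onsets are limited to one consonant).
Inserting the epenthetic vowel yields /j/ → /ji/, /w/ → /wi/, /x/ → /xi/.

jixɔnhɔwixi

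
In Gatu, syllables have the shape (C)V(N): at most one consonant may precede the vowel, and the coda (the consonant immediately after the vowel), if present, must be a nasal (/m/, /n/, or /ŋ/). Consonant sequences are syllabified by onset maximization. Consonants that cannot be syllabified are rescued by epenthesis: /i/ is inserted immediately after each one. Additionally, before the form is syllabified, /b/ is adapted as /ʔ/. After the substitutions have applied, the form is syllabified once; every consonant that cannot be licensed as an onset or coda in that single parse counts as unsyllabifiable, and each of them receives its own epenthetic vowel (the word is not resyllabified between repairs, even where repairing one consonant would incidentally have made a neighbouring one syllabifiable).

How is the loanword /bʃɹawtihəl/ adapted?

Substitution: /b/ → /ʔ/, giving /ʔʃɹawtihəl/.
Syllabifying with onset maximization leaves /ʔ/, /ʃ/, /w/, /l/ stranded (only a nasal (/m/, /n/, or /ŋ/) is licensed in coda position; onsets are limited to one consonant).
Each unlicensed consonant becomes the onset of a new syllable: /ʔ/ → /ʔi/, /ʃ/ → /ʃi/, /w/ → /wi/, /l/ → /li/.

ʔiʃiɹawitihəli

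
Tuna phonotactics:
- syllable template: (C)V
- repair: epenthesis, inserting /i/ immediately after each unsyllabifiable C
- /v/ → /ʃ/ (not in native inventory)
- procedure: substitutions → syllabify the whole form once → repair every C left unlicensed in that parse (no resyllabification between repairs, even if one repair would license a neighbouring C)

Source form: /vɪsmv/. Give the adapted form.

ʃɪsimiʃi

Substitution: /v/ → /ʃ/, giving /ʃɪsmʃ/.
The consonants /s/, /m/, /ʃ/ cannot be parsed into a legal (C)V syllable (no codas are permitted; onsets are limited to one consonant).
Inserting the epenthetic vowel yields /s/ → /si/, /m/ → /mi/, /ʃ/ → /ʃi/.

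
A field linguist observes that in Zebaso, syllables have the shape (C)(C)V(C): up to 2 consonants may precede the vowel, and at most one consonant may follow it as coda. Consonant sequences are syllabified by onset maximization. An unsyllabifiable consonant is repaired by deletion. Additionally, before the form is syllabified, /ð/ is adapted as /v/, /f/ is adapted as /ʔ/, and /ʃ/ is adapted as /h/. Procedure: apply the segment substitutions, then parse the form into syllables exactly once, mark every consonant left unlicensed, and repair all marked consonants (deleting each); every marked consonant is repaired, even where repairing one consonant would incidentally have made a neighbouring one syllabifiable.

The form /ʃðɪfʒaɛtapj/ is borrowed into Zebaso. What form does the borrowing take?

hvɪʔʒaɛtap

Substitution: /ʃ/ → /h/, /ð/ → /v/, /f/ → /ʔ/, giving /hvɪʔʒaɛtapj/.
The consonants /j/ cannot be parsed into a legal (C)(C)V(C) syllable (at most one coda consonant is licensed; onsets may contain at most 2 consonants).
Deletion applies to /j/.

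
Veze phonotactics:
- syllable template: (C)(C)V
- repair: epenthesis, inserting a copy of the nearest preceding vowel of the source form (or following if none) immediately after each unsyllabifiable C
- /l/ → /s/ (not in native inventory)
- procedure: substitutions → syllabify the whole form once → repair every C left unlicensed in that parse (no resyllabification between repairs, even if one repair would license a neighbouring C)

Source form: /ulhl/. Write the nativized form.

Substitution: /l/ → /s/, giving /ushs/.
Syllabifying with onset maximization leaves /s/, /h/, /s/ stranded (no codas are permitted; onsets may contain at most 2 consonants).
Epenthesis after each stranded consonant: /s/ → /su/, /h/ → /hu/, /s/ → /su/.

usuhusu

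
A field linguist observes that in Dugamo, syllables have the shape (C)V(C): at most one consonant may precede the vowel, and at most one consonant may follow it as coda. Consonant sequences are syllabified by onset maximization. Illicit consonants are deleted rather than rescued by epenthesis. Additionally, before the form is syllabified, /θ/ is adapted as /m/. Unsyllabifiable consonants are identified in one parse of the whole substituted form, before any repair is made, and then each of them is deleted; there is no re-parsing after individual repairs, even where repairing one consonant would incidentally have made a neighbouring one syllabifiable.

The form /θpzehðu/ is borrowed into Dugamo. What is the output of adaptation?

zehðu

Substitution: /θ/ → /m/, giving /mpzehðu/.
The consonants /m/, /p/ cannot be parsed into a legal (C)V(C) syllable (at most one coda consonant is licensed; onsets are limited to one consonant).
Deleting the stranded consonants removes /m/, /p/.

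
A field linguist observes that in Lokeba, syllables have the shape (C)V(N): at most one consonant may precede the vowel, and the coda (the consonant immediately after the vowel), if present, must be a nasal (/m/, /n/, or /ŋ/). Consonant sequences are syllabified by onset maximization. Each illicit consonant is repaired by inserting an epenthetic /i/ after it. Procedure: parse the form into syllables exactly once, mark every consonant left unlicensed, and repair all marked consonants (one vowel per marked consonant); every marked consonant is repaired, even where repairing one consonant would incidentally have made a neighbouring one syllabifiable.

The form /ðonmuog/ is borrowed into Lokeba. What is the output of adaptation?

ðonmuogi

Under (C)V(N), the unsyllabifiable consonants are /g/ (only a nasal (/m/, /n/, or /ŋ/) is licensed in coda position; onsets are limited to one consonant).
Epenthesis after each stranded consonant: /g/ → /gi/.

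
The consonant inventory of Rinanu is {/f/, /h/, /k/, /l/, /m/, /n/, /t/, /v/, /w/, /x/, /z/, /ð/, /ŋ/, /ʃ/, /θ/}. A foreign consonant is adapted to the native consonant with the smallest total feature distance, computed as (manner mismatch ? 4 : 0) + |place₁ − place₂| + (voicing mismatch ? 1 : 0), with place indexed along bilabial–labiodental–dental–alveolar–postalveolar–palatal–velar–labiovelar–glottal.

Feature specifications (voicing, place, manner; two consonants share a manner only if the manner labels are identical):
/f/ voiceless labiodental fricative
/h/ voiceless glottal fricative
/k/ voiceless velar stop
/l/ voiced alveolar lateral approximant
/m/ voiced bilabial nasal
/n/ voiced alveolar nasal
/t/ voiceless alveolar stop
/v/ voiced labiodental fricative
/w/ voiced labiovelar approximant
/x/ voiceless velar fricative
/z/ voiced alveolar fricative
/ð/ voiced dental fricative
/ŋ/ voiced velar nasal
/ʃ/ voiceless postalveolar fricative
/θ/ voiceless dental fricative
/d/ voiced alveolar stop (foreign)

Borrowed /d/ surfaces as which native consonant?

t

/t/ is closest: same manner (stop), place distance 0 (alveolar→alveolar), voicing differs (+1); total 1. Next closest is /k/ at distance 4.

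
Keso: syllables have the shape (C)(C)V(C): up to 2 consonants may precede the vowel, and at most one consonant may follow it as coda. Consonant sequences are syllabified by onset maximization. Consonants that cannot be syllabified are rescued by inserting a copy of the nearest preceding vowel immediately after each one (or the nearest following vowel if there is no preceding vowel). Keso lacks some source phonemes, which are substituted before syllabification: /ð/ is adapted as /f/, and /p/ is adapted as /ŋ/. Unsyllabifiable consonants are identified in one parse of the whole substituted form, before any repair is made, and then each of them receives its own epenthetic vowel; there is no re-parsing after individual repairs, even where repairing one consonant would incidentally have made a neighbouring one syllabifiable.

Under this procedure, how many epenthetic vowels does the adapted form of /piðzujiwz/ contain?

After substitution the input is /ŋifzujiwz/.
The unsyllabifiable consonants are /z/; each receives one epenthetic vowel.

1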